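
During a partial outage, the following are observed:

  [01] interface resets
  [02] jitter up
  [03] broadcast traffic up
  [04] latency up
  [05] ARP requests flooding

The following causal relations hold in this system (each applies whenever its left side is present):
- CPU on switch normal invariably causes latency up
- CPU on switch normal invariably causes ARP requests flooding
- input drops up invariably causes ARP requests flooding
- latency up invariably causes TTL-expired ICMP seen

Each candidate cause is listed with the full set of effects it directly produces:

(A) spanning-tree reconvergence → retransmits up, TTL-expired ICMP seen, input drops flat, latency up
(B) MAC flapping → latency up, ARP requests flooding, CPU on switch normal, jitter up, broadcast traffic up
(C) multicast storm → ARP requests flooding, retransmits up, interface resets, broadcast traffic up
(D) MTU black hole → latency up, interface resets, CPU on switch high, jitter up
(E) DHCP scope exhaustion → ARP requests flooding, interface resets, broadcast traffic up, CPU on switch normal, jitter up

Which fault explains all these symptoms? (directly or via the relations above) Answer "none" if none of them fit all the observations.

Per-candidate check:
(A) spanning-tree reconvergence — does not account for interface resets, jitter up, broadcast traffic up, ARP requests flooding
(B) MAC flapping — interface resets miss; jitter up match; broadcast traffic up match; latency up match; ARP requests flooding match
(C) multicast storm — does not account for jitter up, latency up
(D) MTU black hole — interface resets match; jitter up match; broadcast traffic up miss; latency up match; ARP requests flooding miss
(E) DHCP scope exhaustion — interface resets match; jitter up match; broadcast traffic up match; latency up match (via CPU on switch normal → latency up); ARP requests flooding match
Only (E) is consistent with every observation.

E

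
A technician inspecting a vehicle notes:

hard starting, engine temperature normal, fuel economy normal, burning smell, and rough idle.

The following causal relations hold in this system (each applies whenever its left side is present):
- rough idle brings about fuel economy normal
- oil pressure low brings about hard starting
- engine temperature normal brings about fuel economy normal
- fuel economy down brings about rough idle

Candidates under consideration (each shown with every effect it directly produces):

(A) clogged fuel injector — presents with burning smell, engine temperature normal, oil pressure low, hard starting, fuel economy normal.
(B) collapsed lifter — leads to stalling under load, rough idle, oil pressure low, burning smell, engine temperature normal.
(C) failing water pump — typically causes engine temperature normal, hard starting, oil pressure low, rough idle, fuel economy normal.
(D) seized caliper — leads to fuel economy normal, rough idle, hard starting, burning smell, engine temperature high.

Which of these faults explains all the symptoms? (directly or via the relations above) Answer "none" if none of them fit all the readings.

B

Per-candidate check:
(A) clogged fuel injector — does not account for rough idle
(B) collapsed lifter — hard starting + (through oil pressure low → hard starting); engine temperature normal +; fuel economy normal + (through rough idle → fuel economy normal); burning smell +; rough idle +
(C) failing water pump — does not account for burning smell
(D) seized caliper — hard starting +; engine temperature normal -; fuel economy normal +; burning smell +; rough idle +
(B) is the only candidate with no mismatches.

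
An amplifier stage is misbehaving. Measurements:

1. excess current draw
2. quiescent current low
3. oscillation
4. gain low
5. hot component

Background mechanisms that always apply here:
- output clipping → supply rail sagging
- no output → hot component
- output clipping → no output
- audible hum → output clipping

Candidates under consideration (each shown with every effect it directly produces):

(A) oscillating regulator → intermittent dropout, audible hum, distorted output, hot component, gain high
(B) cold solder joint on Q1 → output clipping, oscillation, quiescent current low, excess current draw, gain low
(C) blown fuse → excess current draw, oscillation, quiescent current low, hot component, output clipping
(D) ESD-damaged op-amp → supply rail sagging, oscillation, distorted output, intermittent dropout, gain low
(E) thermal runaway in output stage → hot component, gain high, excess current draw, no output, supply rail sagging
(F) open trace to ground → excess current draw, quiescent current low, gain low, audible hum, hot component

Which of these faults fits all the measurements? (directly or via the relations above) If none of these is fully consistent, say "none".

Checking each candidate against the observations:
(A) oscillating regulator — excess current draw -; quiescent current low -; oscillation -; gain low -; hot component +
(B) cold solder joint on Q1 — excess current draw +; quiescent current low +; oscillation +; gain low +; hot component + (via output clipping → no output → hot component)
(C) blown fuse — does not account for gain low
(D) ESD-damaged op-amp — does not account for excess current draw, quiescent current low, hot component
(E) thermal runaway in output stage — fails on quiescent current low, oscillation, gain low (predicts gain high, not gain low)
(F) open trace to ground — excess current draw +; quiescent current low +; oscillation -; gain low +; hot component +
(B) alone accounts for all the evidence.

B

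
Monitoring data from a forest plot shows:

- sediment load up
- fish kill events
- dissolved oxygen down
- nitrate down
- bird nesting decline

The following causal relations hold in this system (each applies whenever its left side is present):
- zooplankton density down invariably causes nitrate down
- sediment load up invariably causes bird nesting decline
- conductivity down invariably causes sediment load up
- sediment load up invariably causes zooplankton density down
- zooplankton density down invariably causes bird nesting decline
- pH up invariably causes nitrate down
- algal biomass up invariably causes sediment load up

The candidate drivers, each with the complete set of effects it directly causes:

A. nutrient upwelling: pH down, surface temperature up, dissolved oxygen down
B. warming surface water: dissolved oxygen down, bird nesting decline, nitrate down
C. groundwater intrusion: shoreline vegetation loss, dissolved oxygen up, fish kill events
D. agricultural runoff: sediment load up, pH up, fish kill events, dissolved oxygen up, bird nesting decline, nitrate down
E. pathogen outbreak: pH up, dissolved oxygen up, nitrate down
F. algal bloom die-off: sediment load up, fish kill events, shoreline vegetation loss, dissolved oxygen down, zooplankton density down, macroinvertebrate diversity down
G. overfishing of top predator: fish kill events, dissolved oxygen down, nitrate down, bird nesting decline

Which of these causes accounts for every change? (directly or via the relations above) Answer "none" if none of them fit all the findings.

F

Checking each candidate against the observations:
(A) nutrient upwelling — does not account for sediment load up, fish kill events, nitrate down, bird nesting decline
(B) warming surface water — sediment load up miss; fish kill events miss; dissolved oxygen down match; nitrate down match; bird nesting decline match
(C) groundwater intrusion — fails on sediment load up, dissolved oxygen down, nitrate down, bird nesting decline (predicts dissolved oxygen up, not dissolved oxygen down)
(D) agricultural runoff — fails on dissolved oxygen down (predicts dissolved oxygen up, not dissolved oxygen down)
(E) pathogen outbreak — fails on sediment load up, fish kill events, dissolved oxygen down, bird nesting decline (predicts dissolved oxygen up, not dissolved oxygen down)
(F) algal bloom die-off — sediment load up match; fish kill events match; dissolved oxygen down match; nitrate down match (through zooplankton density down → nitrate down); bird nesting decline match (through zooplankton density down → bird nesting decline)
(G) overfishing of top predator — sediment load up miss; fish kill events match; dissolved oxygen down match; nitrate down match; bird nesting decline match
Only (F) is consistent with every observation.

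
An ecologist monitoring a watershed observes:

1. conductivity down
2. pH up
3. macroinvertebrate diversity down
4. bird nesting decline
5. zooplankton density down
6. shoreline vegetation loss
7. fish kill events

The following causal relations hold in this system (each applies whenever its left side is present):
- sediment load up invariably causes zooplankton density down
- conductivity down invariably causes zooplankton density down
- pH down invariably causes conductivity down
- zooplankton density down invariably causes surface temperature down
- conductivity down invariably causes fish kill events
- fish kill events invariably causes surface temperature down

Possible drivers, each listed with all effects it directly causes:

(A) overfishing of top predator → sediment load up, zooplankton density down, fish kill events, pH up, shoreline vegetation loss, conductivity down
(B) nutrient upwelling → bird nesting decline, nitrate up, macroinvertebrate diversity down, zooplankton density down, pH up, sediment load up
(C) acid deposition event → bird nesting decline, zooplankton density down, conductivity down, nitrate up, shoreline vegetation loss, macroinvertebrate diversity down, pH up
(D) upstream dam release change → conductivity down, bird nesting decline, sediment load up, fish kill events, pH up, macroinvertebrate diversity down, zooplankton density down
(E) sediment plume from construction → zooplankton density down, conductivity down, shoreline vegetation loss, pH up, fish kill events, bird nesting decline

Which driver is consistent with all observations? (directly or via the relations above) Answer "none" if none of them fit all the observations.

Checking each candidate against the observations:
(A) overfishing of top predator — does not account for macroinvertebrate diversity down, bird nesting decline
(B) nutrient upwelling — does not account for conductivity down, shoreline vegetation loss, fish kill events
(C) acid deposition event — conductivity down +; pH up +; macroinvertebrate diversity down +; bird nesting decline +; zooplankton density down +; shoreline vegetation loss +; fish kill events + (via conductivity down → fish kill events)
(D) upstream dam release change — does not account for shoreline vegetation loss
(E) sediment plume from construction — conductivity down +; pH up +; macroinvertebrate diversity down -; bird nesting decline +; zooplankton density down +; shoreline vegetation loss +; fish kill events +
(C) alone accounts for all the evidence.

C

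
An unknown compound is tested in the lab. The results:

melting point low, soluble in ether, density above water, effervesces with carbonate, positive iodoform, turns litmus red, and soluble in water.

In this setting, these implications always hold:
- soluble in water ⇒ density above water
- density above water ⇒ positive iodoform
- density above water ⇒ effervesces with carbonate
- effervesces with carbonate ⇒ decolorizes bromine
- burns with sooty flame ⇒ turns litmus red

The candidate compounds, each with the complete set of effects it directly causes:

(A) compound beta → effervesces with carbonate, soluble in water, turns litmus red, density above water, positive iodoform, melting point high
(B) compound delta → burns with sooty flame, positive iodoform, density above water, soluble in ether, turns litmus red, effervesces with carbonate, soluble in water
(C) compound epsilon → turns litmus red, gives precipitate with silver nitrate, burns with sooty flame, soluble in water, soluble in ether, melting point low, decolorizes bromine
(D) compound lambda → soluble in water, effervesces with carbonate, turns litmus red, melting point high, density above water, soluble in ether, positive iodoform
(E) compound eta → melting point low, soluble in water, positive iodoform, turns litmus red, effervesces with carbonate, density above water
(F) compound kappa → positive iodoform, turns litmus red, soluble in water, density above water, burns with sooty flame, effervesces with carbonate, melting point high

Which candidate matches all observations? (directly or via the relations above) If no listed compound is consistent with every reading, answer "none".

Per-candidate check:
(A) compound beta — fails on melting point low, soluble in ether (predicts melting point high, not melting point low)
(B) compound delta — melting point low NO; soluble in ether yes; density above water yes; effervesces with carbonate yes; positive iodoform yes; turns litmus red yes; soluble in water yes
(C) compound epsilon — accounts for every observation (density above water by soluble in water → density above water)
(D) compound lambda — melting point low NO; soluble in ether yes; density above water yes; effervesces with carbonate yes; positive iodoform yes; turns litmus red yes; soluble in water yes
(E) compound eta — does not account for soluble in ether
(F) compound kappa — melting point low NO; soluble in ether NO; density above water yes; effervesces with carbonate yes; positive iodoform yes; turns litmus red yes; soluble in water yes
Only (C) is consistent with every observation.

C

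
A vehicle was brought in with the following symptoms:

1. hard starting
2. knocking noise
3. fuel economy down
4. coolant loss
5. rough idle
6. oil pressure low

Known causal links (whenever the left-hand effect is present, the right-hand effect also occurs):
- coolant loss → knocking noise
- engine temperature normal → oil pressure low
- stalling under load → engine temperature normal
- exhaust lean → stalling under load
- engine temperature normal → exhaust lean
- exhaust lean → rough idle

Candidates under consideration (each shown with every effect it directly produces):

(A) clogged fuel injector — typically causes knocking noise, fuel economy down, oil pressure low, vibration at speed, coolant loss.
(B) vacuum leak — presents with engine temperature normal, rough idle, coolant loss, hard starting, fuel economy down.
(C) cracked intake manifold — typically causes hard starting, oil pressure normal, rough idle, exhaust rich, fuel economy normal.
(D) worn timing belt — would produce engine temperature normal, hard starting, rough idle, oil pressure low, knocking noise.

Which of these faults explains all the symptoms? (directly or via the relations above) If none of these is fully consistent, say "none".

B

Testing each hypothesis:
(A) clogged fuel injector — does not account for hard starting, rough idle
(B) vacuum leak — hard starting match; knocking noise match (through coolant loss → knocking noise); fuel economy down match; coolant loss match; rough idle match; oil pressure low match (through engine temperature normal → oil pressure low)
(C) cracked intake manifold — fails on knocking noise, fuel economy down, coolant loss, oil pressure low (predicts fuel economy normal, not fuel economy down; predicts oil pressure normal, not oil pressure low)
(D) worn timing belt — hard starting match; knocking noise match; fuel economy down miss; coolant loss miss; rough idle match; oil pressure low match
(B) alone accounts for all the evidence.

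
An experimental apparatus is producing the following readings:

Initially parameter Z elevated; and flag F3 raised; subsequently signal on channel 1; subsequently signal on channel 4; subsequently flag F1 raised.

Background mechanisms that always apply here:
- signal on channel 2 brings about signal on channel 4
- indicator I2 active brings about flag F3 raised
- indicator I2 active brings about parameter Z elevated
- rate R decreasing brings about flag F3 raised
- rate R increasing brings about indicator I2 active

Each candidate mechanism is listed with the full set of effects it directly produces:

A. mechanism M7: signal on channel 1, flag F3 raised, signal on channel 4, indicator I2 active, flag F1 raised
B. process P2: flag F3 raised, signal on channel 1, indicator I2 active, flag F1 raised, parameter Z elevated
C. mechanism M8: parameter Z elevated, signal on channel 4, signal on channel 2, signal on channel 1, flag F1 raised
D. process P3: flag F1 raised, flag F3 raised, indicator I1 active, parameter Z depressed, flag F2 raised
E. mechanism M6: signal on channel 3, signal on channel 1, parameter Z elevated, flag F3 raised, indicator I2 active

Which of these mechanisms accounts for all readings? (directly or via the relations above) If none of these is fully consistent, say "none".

A

For each candidate, compare predicted effects to what was observed:
(A) mechanism M7 — parameter Z elevated yes (by indicator I2 active → parameter Z elevated); flag F3 raised yes; signal on channel 1 yes; signal on channel 4 yes; flag F1 raised yes
(B) process P2 — does not account for signal on channel 4
(C) mechanism M8 — does not account for flag F3 raised
(D) process P3 — fails on parameter Z elevated, signal on channel 1, signal on channel 4 (predicts parameter Z depressed, not parameter Z elevated)
(E) mechanism M6 — does not account for signal on channel 4, flag F1 raised
(A) alone accounts for all the evidence.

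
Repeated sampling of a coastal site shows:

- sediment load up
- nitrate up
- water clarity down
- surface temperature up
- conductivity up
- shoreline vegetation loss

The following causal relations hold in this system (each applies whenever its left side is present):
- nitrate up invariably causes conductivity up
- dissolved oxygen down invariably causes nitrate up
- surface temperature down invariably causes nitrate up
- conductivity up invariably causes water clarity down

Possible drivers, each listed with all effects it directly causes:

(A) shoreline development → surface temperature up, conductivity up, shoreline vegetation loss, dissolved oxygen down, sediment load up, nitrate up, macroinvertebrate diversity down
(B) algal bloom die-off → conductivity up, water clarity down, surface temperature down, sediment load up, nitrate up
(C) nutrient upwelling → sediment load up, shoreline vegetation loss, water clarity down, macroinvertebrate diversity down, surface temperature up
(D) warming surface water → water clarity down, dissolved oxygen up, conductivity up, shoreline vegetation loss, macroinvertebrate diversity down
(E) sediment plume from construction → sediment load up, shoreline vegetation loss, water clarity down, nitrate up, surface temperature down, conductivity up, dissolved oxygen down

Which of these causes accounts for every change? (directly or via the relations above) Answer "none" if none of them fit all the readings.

A

For each candidate, compare predicted effects to what was observed:
(A) shoreline development — sediment load up ✓; nitrate up ✓; water clarity down ✓ (via conductivity up → water clarity down); surface temperature up ✓; conductivity up ✓; shoreline vegetation loss ✓
(B) algal bloom die-off — fails on surface temperature up, shoreline vegetation loss (predicts surface temperature down, not surface temperature up)
(C) nutrient upwelling — sediment load up ✓; nitrate up ✗; water clarity down ✓; surface temperature up ✓; conductivity up ✗; shoreline vegetation loss ✓
(D) warming surface water — does not account for sediment load up, nitrate up, surface temperature up
(E) sediment plume from construction — sediment load up ✓; nitrate up ✓; water clarity down ✓; surface temperature up ✗; conductivity up ✓; shoreline vegetation loss ✓
(A) alone accounts for all the evidence.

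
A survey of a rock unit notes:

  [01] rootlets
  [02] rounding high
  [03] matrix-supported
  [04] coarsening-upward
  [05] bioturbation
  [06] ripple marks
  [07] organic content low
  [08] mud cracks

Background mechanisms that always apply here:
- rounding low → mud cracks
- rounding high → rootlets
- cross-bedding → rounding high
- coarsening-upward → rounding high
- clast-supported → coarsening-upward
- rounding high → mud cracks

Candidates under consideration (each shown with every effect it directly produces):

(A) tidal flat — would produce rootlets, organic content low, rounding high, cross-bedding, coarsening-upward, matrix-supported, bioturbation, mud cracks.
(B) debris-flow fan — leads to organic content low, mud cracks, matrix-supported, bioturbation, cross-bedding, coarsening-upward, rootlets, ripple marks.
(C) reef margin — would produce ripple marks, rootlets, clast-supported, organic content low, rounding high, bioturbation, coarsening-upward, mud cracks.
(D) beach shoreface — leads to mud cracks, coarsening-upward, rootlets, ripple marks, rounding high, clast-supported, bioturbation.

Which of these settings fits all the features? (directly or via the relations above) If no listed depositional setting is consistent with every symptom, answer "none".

B

For each candidate, compare predicted effects to what was observed:
(A) tidal flat — does not account for ripple marks
(B) debris-flow fan — accounts for every observation (rounding high by coarsening-upward → rounding high)
(C) reef margin — rootlets match; rounding high match; matrix-supported miss; coarsening-upward match; bioturbation match; ripple marks match; organic content low match; mud cracks match
(D) beach shoreface — fails on matrix-supported, organic content low (predicts clast-supported, not matrix-supported)
Only (B) is consistent with every observation.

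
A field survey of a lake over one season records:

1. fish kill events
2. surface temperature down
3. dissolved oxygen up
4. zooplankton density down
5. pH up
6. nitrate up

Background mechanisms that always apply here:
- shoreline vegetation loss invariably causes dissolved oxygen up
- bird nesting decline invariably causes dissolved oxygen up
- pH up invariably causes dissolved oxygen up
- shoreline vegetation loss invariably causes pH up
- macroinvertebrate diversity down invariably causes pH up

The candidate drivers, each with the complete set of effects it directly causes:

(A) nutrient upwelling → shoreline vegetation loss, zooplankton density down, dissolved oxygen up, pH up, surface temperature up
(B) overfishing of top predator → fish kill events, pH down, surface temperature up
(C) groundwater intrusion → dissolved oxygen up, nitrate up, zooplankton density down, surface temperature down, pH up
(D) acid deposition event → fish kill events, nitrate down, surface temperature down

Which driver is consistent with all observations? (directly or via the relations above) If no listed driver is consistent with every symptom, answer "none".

none

Checking each candidate against the observations:
(A) nutrient upwelling — fails on fish kill events, surface temperature down, nitrate up (predicts surface temperature up, not surface temperature down)
(B) overfishing of top predator — fish kill events match; surface temperature down miss; dissolved oxygen up miss; zooplankton density down miss; pH up miss; nitrate up miss
(C) groundwater intrusion — does not account for fish kill events
(D) acid deposition event — fails on dissolved oxygen up, zooplankton density down, pH up, nitrate up (predicts nitrate down, not nitrate up)
None of the listed candidates fits everything.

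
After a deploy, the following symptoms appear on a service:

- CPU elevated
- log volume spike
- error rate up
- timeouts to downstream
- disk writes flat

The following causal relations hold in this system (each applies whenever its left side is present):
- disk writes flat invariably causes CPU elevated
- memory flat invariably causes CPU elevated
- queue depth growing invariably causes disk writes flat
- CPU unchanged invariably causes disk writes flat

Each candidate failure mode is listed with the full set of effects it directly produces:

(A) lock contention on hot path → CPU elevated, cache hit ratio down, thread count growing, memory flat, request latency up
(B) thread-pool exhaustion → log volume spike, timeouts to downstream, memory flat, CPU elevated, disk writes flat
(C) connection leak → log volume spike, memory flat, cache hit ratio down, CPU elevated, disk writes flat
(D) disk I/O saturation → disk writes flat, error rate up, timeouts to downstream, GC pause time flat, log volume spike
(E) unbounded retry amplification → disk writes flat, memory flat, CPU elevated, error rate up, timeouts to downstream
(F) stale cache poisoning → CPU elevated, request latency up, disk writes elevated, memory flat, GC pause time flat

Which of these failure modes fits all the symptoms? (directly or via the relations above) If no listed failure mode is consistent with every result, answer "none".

D

For each candidate, compare predicted effects to what was observed:
(A) lock contention on hot path — CPU elevated ✓; log volume spike ✗; error rate up ✗; timeouts to downstream ✗; disk writes flat ✗
(B) thread-pool exhaustion — CPU elevated ✓; log volume spike ✓; error rate up ✗; timeouts to downstream ✓; disk writes flat ✓
(C) connection leak — does not account for error rate up, timeouts to downstream
(D) disk I/O saturation — CPU elevated ✓ (by disk writes flat → CPU elevated); log volume spike ✓; error rate up ✓; timeouts to downstream ✓; disk writes flat ✓
(E) unbounded retry amplification — CPU elevated ✓; log volume spike ✗; error rate up ✓; timeouts to downstream ✓; disk writes flat ✓
(F) stale cache poisoning — CPU elevated ✓; log volume spike ✗; error rate up ✗; timeouts to downstream ✗; disk writes flat ✗
(D) alone accounts for all the evidence.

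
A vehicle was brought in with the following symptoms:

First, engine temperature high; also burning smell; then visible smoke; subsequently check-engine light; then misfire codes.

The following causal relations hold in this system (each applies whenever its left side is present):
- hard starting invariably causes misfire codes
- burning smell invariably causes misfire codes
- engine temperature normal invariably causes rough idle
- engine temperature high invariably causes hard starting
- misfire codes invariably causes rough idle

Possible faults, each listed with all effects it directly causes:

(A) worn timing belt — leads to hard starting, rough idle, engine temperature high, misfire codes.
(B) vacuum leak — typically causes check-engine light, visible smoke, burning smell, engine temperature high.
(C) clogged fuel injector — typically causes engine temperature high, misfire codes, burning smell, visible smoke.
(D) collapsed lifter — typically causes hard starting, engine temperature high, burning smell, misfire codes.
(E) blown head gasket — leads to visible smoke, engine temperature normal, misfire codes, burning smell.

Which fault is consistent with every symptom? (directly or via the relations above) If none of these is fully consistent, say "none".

For each candidate, compare predicted effects to what was observed:
(A) worn timing belt — does not account for burning smell, visible smoke, check-engine light
(B) vacuum leak — accounts for every observation (misfire codes by burning smell → misfire codes)
(C) clogged fuel injector — does not account for check-engine light
(D) collapsed lifter — engine temperature high ✓; burning smell ✓; visible smoke ✗; check-engine light ✗; misfire codes ✓
(E) blown head gasket — engine temperature high ✗; burning smell ✓; visible smoke ✓; check-engine light ✗; misfire codes ✓
(B) is the only candidate with no mismatches.

B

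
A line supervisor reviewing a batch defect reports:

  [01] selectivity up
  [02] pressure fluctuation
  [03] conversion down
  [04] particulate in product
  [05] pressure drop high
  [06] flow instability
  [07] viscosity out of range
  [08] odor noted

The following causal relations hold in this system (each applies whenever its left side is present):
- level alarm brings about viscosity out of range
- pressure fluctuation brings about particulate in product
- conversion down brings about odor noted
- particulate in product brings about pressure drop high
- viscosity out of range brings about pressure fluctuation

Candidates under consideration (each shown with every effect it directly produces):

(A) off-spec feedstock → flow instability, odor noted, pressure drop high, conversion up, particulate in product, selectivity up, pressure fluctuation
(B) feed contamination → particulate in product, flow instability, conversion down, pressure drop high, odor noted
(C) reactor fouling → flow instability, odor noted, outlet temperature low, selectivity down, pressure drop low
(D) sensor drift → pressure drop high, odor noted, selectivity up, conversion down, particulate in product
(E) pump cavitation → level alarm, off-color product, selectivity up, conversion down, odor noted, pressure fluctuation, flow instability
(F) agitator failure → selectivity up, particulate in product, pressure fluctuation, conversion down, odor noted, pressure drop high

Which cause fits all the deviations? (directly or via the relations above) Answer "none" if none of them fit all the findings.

Testing each hypothesis:
(A) off-spec feedstock — selectivity up +; pressure fluctuation +; conversion down -; particulate in product +; pressure drop high +; flow instability +; viscosity out of range -; odor noted +
(B) feed contamination — does not account for selectivity up, pressure fluctuation, viscosity out of range
(C) reactor fouling — selectivity up -; pressure fluctuation -; conversion down -; particulate in product -; pressure drop high -; flow instability +; viscosity out of range -; odor noted +
(D) sensor drift — does not account for pressure fluctuation, flow instability, viscosity out of range
(E) pump cavitation — selectivity up +; pressure fluctuation +; conversion down +; particulate in product + (by pressure fluctuation → particulate in product); pressure drop high + (by pressure fluctuation → particulate in product → pressure drop high); flow instability +; viscosity out of range + (by level alarm → viscosity out of range); odor noted +
(F) agitator failure — does not account for flow instability, viscosity out of range
(E) is the only candidate with no mismatches.

E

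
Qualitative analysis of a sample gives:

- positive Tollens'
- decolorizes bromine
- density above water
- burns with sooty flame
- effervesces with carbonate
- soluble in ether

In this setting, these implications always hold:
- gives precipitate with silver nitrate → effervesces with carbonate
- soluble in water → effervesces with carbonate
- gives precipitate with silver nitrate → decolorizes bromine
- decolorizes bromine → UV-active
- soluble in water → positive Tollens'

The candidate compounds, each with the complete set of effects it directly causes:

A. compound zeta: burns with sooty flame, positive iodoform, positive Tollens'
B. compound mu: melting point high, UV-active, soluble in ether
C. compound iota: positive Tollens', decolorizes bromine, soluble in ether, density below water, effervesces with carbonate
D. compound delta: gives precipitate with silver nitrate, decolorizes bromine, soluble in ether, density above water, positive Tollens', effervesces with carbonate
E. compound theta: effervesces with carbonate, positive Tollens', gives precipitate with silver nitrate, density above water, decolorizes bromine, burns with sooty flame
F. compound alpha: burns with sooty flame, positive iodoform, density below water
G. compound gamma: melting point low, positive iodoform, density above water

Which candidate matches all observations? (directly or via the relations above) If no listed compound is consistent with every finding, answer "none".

Per-candidate check:
(A) compound zeta — does not account for decolorizes bromine, density above water, effervesces with carbonate, soluble in ether
(B) compound mu — does not account for positive Tollens', decolorizes bromine, density above water, burns with sooty flame, effervesces with carbonate
(C) compound iota — positive Tollens' +; decolorizes bromine +; density above water -; burns with sooty flame -; effervesces with carbonate +; soluble in ether +
(D) compound delta — positive Tollens' +; decolorizes bromine +; density above water +; burns with sooty flame -; effervesces with carbonate +; soluble in ether +
(E) compound theta — positive Tollens' +; decolorizes bromine +; density above water +; burns with sooty flame +; effervesces with carbonate +; soluble in ether -
(F) compound alpha — fails on positive Tollens', decolorizes bromine, density above water, effervesces with carbonate, soluble in ether (predicts density below water, not density above water)
(G) compound gamma — positive Tollens' -; decolorizes bromine -; density above water +; burns with sooty flame -; effervesces with carbonate -; soluble in ether -
None of the listed candidates fits everything.

none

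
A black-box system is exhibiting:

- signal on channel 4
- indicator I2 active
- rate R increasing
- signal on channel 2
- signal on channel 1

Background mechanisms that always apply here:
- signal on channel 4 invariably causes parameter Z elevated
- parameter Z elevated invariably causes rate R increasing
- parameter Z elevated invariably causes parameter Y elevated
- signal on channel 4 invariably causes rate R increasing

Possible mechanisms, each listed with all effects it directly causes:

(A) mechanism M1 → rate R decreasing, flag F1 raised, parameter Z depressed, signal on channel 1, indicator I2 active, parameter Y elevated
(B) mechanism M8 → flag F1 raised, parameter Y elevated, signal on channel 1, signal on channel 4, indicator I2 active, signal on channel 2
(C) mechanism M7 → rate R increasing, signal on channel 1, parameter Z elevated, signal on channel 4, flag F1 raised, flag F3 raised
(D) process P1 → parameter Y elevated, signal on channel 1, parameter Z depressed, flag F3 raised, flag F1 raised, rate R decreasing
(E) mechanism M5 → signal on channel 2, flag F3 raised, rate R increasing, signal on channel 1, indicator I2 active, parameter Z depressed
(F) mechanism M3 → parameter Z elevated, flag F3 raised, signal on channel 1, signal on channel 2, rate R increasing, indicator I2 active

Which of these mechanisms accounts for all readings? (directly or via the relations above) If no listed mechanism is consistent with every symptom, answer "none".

Testing each hypothesis:
(A) mechanism M1 — signal on channel 4 miss; indicator I2 active match; rate R increasing miss; signal on channel 2 miss; signal on channel 1 match
(B) mechanism M8 — signal on channel 4 match; indicator I2 active match; rate R increasing match (by signal on channel 4 → rate R increasing); signal on channel 2 match; signal on channel 1 match
(C) mechanism M7 — does not account for indicator I2 active, signal on channel 2
(D) process P1 — signal on channel 4 miss; indicator I2 active miss; rate R increasing miss; signal on channel 2 miss; signal on channel 1 match
(E) mechanism M5 — does not account for signal on channel 4
(F) mechanism M3 — does not account for signal on channel 4
(B) is the only candidate with no mismatches.

B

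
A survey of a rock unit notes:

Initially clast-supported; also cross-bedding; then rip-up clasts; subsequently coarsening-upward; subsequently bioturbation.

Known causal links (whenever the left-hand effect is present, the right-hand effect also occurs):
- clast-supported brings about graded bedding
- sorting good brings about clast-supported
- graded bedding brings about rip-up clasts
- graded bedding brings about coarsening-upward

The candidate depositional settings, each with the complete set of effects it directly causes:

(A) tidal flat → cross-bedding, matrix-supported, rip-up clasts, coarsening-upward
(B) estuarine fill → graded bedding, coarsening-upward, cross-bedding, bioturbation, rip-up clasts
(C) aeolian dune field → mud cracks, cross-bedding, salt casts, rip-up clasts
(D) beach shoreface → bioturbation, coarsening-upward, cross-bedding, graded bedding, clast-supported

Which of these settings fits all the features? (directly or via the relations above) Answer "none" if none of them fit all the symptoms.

For each candidate, compare predicted effects to what was observed:
(A) tidal flat — fails on clast-supported, bioturbation (predicts matrix-supported, not clast-supported)
(B) estuarine fill — clast-supported miss; cross-bedding match; rip-up clasts match; coarsening-upward match; bioturbation match
(C) aeolian dune field — does not account for clast-supported, coarsening-upward, bioturbation
(D) beach shoreface — accounts for every observation (rip-up clasts through graded bedding → rip-up clasts)
Only (D) is consistent with every observation.

D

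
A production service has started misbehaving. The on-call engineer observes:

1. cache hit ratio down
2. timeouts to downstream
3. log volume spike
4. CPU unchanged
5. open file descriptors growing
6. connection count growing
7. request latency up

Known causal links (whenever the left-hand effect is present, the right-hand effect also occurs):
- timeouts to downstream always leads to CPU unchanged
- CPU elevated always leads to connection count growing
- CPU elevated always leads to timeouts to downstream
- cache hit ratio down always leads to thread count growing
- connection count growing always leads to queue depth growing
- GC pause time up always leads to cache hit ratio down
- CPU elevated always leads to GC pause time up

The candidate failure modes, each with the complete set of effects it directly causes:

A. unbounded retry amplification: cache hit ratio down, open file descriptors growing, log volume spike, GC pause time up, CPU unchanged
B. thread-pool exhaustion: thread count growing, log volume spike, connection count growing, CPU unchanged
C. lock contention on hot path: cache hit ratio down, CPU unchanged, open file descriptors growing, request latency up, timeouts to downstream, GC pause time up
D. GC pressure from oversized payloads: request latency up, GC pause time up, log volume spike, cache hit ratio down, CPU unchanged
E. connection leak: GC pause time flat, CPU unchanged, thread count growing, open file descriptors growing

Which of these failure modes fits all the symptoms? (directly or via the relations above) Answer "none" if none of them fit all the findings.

Testing each hypothesis:
(A) unbounded retry amplification — cache hit ratio down ✓; timeouts to downstream ✗; log volume spike ✓; CPU unchanged ✓; open file descriptors growing ✓; connection count growing ✗; request latency up ✗
(B) thread-pool exhaustion — cache hit ratio down ✗; timeouts to downstream ✗; log volume spike ✓; CPU unchanged ✓; open file descriptors growing ✗; connection count growing ✓; request latency up ✗
(C) lock contention on hot path — cache hit ratio down ✓; timeouts to downstream ✓; log volume spike ✗; CPU unchanged ✓; open file descriptors growing ✓; connection count growing ✗; request latency up ✓
(D) GC pressure from oversized payloads — cache hit ratio down ✓; timeouts to downstream ✗; log volume spike ✓; CPU unchanged ✓; open file descriptors growing ✗; connection count growing ✗; request latency up ✓
(E) connection leak — cache hit ratio down ✗; timeouts to downstream ✗; log volume spike ✗; CPU unchanged ✓; open file descriptors growing ✓; connection count growing ✗; request latency up ✗
No candidate is consistent with all observations.

none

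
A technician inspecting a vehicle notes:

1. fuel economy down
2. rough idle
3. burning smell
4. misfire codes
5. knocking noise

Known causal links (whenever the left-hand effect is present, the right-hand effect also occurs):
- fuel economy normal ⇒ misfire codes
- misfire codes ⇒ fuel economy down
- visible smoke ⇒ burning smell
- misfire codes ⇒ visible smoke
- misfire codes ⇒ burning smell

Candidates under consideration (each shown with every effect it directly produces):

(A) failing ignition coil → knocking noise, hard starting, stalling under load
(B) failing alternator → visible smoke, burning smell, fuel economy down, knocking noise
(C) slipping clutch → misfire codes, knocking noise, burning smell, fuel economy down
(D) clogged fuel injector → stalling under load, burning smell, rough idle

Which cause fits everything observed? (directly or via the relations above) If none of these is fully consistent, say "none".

Checking each candidate against the observations:
(A) failing ignition coil — fuel economy down ✗; rough idle ✗; burning smell ✗; misfire codes ✗; knocking noise ✓
(B) failing alternator — does not account for rough idle, misfire codes
(C) slipping clutch — does not account for rough idle
(D) clogged fuel injector — does not account for fuel economy down, misfire codes, knocking noise
Every candidate fails on at least one observation.

none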